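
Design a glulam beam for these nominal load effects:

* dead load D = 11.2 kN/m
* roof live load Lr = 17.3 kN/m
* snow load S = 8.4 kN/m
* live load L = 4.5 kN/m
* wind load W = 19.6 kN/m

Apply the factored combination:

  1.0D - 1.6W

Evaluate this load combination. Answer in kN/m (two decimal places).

-20.16 kN/m

1.0(11.2) - 1.6(19.6) = 11.20 - 31.36 = -20.16
w_u = -20.16 kN/m.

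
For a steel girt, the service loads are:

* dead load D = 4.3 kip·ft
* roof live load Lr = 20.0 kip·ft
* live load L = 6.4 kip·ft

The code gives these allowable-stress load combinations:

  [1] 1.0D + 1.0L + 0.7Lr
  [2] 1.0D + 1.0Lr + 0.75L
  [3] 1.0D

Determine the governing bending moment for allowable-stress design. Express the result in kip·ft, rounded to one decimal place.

29.1 kip·ft

[1] 1.0(4.3) + 1.0(6.4) + 0.7(20.0) = 4.3 + 6.4 + 14.0 = 24.7
[2] 1.0(4.3) + 1.0(20.0) + 0.75(6.4) = 4.3 + 20.0 + 4.8 = 29.1
[3] 1.0(4.3) = 4.3
Maximum is from combination 2.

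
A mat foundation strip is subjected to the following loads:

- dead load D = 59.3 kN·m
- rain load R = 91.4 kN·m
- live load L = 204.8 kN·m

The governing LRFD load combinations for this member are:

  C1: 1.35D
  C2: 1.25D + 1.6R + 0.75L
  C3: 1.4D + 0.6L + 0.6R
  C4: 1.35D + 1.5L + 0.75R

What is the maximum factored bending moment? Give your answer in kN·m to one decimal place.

C1: 1.35(59.3) = 80.1
C2: 1.25(59.3) + 1.6(91.4) + 0.75(204.8) = 374.0
C3: 1.4(59.3) + 0.6(204.8) + 0.6(91.4) = 83.0 + 122.9 + 54.8 = 260.7
C4: 1.35(59.3) + 1.5(204.8) + 0.75(91.4) = 455.8
Combination 4 governs: M_u = 455.8 kN·m.

455.8 kN·m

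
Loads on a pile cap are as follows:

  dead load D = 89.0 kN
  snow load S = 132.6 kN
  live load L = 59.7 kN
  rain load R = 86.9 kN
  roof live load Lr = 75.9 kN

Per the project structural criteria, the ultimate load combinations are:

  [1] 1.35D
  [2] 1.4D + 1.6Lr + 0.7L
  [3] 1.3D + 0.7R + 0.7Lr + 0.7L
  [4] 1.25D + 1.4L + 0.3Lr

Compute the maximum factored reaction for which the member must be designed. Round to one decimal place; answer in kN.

[1] 1.35(89.0) = 120.2
[2] 1.4(89.0) + 1.6(75.9) + 0.7(59.7) = 124.6 + 121.4 + 41.8 = 287.8
[3] 1.3(89.0) + 0.7(86.9) + 0.7(75.9) + 0.7(59.7) = 271.5
[4] 1.25(89.0) + 1.4(59.7) + 0.3(75.9) = 217.6
Combination 2 governs: V_u = 287.8 kN.

287.8 kN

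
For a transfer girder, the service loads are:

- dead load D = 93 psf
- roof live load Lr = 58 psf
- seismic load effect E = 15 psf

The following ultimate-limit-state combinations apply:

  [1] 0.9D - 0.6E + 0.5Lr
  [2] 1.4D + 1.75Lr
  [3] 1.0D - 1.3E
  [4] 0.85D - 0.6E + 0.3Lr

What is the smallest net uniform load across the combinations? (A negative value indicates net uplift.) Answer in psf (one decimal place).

73.5 psf

[1] 0.9(93) - 0.6(15) + 0.5(58) = 83.7 - 9.0 + 29.0 = 103.7
[2] 1.4(93) + 1.75(58) = 130.2 + 101.5 = 231.7
[3] 1.0(93) - 1.3(15) = 93.0 - 19.5 = 73.5
[4] 0.85(93) - 0.6(15) + 0.3(58) = 79.1 - 9.0 + 17.4 = 87.5
Combination 3 gives the minimum: 73.5 psf.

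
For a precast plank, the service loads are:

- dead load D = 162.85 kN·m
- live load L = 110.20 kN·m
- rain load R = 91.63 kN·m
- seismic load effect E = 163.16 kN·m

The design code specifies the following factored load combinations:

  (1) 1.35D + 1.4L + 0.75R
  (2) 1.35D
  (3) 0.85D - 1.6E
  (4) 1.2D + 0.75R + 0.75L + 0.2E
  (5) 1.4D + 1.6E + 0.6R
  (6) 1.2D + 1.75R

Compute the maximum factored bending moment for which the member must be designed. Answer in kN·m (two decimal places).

(1) 1.35(162.85) + 1.4(110.20) + 0.75(91.63) = 219.85 + 154.28 + 68.72 = 442.85
(2) 1.35(162.85) = 219.85
(3) 0.85(162.85) - 1.6(163.16) = -122.63
(4) 1.2(162.85) + 0.75(91.63) + 0.75(110.20) + 0.2(163.16) = 195.42 + 68.72 + 82.65 + 32.63 = 379.42
(5) 1.4(162.85) + 1.6(163.16) + 0.6(91.63) = 544.02
(6) 1.2(162.85) + 1.75(91.63) = 195.42 + 160.35 = 355.77
The controlling combination is 5, giving 544.02 kN·m.

544.02 kN·m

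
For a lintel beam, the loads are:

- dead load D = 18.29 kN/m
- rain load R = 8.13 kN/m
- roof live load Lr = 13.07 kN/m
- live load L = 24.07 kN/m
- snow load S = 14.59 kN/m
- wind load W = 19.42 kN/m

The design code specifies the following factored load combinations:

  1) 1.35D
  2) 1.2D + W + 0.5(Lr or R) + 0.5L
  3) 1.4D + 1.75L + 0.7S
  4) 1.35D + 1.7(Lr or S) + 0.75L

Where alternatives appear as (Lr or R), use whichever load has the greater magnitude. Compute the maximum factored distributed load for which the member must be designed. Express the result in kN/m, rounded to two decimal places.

77.94 kN/m

(Lr or R) → Lr = 13.07 kN/m; (Lr or S) → S = 14.59 kN/m.
1) 1.35(18.29) = 24.69
2) 1.2(18.29) + 1.0(19.42) + 0.5(13.07) + 0.5(24.07) = 59.94
3) 1.4(18.29) + 1.75(24.07) + 0.7(14.59) = 25.61 + 42.12 + 10.21 = 77.94
4) 1.35(18.29) + 1.7(14.59) + 0.75(24.07) = 67.55
Combination 3 governs: w_u = 77.94 kN/m.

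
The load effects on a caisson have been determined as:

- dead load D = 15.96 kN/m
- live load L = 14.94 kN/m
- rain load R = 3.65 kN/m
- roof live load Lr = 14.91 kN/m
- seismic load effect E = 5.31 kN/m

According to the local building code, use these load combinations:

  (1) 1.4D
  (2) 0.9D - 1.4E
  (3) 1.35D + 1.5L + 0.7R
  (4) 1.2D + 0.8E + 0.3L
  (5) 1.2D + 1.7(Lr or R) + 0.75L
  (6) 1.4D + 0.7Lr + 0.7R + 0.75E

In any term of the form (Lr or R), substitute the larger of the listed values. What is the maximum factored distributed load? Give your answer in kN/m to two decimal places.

(Lr or R) → Lr = 14.91 kN/m.
(1) 1.4(15.96) = 22.34
(2) 0.9(15.96) - 1.4(5.31) = 6.93
(3) 1.35(15.96) + 1.5(14.94) + 0.7(3.65) = 46.51
(4) 1.2(15.96) + 0.8(5.31) + 0.3(14.94) = 27.88
(5) 1.2(15.96) + 1.7(14.91) + 0.75(14.94) = 55.70
(6) 1.4(15.96) + 0.7(14.91) + 0.7(3.65) + 0.75(5.31) = 39.32
The controlling combination is 5, giving 55.70 kN/m.

55.70 kN/m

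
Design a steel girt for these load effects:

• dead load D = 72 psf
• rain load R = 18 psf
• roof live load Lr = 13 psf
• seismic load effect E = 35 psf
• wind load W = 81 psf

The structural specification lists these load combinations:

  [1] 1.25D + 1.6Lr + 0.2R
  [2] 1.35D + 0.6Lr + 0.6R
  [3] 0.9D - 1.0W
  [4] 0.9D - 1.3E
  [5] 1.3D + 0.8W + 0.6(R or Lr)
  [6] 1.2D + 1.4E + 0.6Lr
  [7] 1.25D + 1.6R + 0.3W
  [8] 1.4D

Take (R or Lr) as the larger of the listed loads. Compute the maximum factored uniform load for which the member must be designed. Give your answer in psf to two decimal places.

(R or Lr) → R = 18 psf.
[1] 1.25(72) + 1.6(13) + 0.2(18) = 90.00 + 20.80 + 3.60 = 114.40
[2] 1.35(72) + 0.6(13) + 0.6(18) = 97.20 + 7.80 + 10.80 = 115.80
[3] 0.9(72) - 1.0(81) = 64.80 - 81.00 = -16.20
[4] 0.9(72) - 1.3(35) = 64.80 - 45.50 = 19.30
[5] 1.3(72) + 0.8(81) + 0.6(18) = 93.60 + 64.80 + 10.80 = 169.20
[6] 1.2(72) + 1.4(35) + 0.6(13) = 86.40 + 49.00 + 7.80 = 143.20
[7] 1.25(72) + 1.6(18) + 0.3(81) = 90.00 + 28.80 + 24.30 = 143.10
[8] 1.4(72) = 100.80
Maximum is from combination 5.

169.20 psf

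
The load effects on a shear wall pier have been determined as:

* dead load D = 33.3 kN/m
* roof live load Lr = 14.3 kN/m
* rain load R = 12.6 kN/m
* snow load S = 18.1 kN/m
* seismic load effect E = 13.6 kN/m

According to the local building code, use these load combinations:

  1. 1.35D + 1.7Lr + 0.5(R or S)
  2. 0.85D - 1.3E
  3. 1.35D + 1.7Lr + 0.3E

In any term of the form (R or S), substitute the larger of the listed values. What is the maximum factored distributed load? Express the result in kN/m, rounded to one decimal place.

78.3 kN/m

(R or S) → S = 18.1 kN/m.
1. 1.35(33.3) + 1.7(14.3) + 0.5(18.1) = 78.3
2. 0.85(33.3) - 1.3(13.6) = 28.3 - 17.7 = 10.6
3. 1.35(33.3) + 1.7(14.3) + 0.3(13.6) = 73.3
Maximum is from combination 1.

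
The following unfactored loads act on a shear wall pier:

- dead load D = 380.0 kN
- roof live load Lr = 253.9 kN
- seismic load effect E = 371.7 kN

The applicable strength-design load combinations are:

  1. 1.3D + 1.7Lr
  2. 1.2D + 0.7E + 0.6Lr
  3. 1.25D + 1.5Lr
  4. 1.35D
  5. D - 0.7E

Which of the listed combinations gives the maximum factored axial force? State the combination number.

1. 1.3(380.0) + 1.7(253.9) = 494.0 + 431.6 = 925.6
2. 1.2(380.0) + 0.7(371.7) + 0.6(253.9) = 456.0 + 260.2 + 152.3 = 868.5
3. 1.25(380.0) + 1.5(253.9) = 475.0 + 380.9 = 855.9
4. 1.35(380.0) = 513.0
5. 1.0(380.0) - 0.7(371.7) = 380.0 - 260.2 = 119.8
The largest value is 925.6 kN from combination 1.

Combination 1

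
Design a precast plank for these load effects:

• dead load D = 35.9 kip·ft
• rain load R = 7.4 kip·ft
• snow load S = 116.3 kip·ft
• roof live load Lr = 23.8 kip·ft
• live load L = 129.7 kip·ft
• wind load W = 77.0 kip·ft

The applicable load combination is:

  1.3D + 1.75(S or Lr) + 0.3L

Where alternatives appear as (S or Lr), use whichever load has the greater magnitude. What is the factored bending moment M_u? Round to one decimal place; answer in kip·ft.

289.1 kip·ft

(S or Lr) → S = 116.3 kip·ft.
1.3(35.9) + 1.75(116.3) + 0.3(129.7) = 46.7 + 203.5 + 38.9 = 289.1
M_u = 289.1 kip·ft.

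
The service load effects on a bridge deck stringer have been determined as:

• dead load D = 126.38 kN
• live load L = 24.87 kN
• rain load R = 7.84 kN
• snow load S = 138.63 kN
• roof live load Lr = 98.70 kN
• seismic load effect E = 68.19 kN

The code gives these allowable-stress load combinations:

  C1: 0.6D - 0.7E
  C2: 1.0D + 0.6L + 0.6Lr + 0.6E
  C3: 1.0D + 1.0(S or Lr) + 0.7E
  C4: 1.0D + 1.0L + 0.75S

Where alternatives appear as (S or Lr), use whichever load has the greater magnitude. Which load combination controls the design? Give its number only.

(S or Lr) → S = 138.63 kN.
C1: 0.6(126.38) - 0.7(68.19) = 28.10
C2: 1.0(126.38) + 0.6(24.87) + 0.6(98.70) + 0.6(68.19) = 241.44
C3: 1.0(126.38) + 1.0(138.63) + 0.7(68.19) = 312.74
C4: 1.0(126.38) + 1.0(24.87) + 0.75(138.63) = 255.22
The largest value is 312.74 kN from combination 3.

Combination 3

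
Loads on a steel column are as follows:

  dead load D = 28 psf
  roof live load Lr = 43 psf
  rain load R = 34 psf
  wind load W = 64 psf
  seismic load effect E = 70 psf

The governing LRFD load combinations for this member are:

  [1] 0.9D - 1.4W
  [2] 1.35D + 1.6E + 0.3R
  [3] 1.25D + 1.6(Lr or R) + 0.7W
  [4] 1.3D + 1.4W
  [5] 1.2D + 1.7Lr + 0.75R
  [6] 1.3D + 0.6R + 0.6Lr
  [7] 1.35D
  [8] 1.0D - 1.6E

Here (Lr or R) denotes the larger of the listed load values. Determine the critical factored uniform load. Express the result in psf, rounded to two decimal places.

160.00 psf

(Lr or R) → Lr = 43 psf.
[1] 0.9(28) - 1.4(64) = 25.20 - 89.60 = -64.40
[2] 1.35(28) + 1.6(70) + 0.3(34) = 37.80 + 112.00 + 10.20 = 160.00
[3] 1.25(28) + 1.6(43) + 0.7(64) = 35.00 + 68.80 + 44.80 = 148.60
[4] 1.3(28) + 1.4(64) = 36.40 + 89.60 = 126.00
[5] 1.2(28) + 1.7(43) + 0.75(34) = 33.60 + 73.10 + 25.50 = 132.20
[6] 1.3(28) + 0.6(34) + 0.6(43) = 36.40 + 20.40 + 25.80 = 82.60
[7] 1.35(28) = 37.80
[8] 1.0(28) - 1.6(70) = 28.00 - 112.00 = -84.00
The controlling combination is 2, giving 160.00 psf.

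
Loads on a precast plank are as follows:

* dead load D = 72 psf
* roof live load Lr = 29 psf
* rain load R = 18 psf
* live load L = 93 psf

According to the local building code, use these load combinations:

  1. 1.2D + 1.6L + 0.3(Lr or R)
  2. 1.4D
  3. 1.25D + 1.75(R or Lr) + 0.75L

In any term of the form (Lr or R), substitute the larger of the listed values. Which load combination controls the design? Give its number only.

(Lr or R) → Lr = 29 psf; (R or Lr) → Lr = 29 psf.
1. 1.2(72) + 1.6(93) + 0.3(29) = 86.40 + 148.80 + 8.70 = 243.90
2. 1.4(72) = 100.80
3. 1.25(72) + 1.75(29) + 0.75(93) = 90.00 + 50.75 + 69.75 = 210.50
The largest value is 243.90 psf from combination 1.

Combination 1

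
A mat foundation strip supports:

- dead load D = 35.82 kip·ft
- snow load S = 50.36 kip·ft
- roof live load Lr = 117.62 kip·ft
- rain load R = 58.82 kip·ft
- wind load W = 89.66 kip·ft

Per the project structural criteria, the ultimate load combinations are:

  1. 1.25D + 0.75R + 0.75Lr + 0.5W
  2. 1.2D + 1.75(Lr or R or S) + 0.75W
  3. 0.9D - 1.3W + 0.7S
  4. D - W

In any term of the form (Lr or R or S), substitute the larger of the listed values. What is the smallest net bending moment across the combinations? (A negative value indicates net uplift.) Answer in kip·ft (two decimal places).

-53.84 kip·ft

(Lr or R or S) → Lr = 117.62 kip·ft.
1. 1.25(35.82) + 0.75(58.82) + 0.75(117.62) + 0.5(89.66) = 221.94
2. 1.2(35.82) + 1.75(117.62) + 0.75(89.66) = 316.06
3. 0.9(35.82) - 1.3(89.66) + 0.7(50.36) = 32.24 - 116.56 + 35.25 = -49.07
4. 1.0(35.82) - 1.0(89.66) = 35.82 - 89.66 = -53.84
Combination 4 gives the minimum: -53.84 kip·ft.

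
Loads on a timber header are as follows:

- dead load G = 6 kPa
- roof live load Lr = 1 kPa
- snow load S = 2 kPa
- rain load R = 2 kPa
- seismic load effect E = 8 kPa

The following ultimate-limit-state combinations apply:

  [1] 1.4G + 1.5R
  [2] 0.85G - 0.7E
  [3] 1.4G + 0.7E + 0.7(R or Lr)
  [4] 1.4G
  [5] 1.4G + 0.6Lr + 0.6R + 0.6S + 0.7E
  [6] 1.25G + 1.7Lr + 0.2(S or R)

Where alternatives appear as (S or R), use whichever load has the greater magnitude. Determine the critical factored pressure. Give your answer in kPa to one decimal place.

17.0 kPa

(R or Lr) → R = 2 kPa; (S or R) → S = 2 kPa.
[1] 1.4(6) + 1.5(2) = 11.4
[2] 0.85(6) - 0.7(8) = -0.5
[3] 1.4(6) + 0.7(8) + 0.7(2) = 15.4
[4] 1.4(6) = 8.4
[5] 1.4(6) + 0.6(1) + 0.6(2) + 0.6(2) + 0.7(8) = 17.0
[6] 1.25(6) + 1.7(1) + 0.2(2) = 9.6
Combination 5 governs: p_u = 17.0 kPa.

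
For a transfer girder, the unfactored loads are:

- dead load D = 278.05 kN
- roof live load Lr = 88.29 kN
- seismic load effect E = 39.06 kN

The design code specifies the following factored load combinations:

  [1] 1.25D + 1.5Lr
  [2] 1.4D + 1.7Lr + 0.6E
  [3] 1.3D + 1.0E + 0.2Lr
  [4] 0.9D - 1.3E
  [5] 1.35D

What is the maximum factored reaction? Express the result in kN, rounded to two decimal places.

[1] 1.25(278.05) + 1.5(88.29) = 347.56 + 132.44 = 480.00
[2] 1.4(278.05) + 1.7(88.29) + 0.6(39.06) = 389.27 + 150.09 + 23.44 = 562.80
[3] 1.3(278.05) + 1.0(39.06) + 0.2(88.29) = 418.18
[4] 0.9(278.05) - 1.3(39.06) = 250.25 - 50.78 = 199.47
[5] 1.35(278.05) = 375.37
Combination 2 governs: V_u = 562.80 kN.

562.80 kN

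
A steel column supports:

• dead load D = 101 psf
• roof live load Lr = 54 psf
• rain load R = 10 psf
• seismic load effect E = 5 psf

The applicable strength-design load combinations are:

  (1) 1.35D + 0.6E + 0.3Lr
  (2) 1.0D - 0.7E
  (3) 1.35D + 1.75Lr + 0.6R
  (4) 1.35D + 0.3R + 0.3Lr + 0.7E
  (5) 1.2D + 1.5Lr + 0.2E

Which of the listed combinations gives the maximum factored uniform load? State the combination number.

(1) 1.35(101) + 0.6(5) + 0.3(54) = 136.35 + 3.00 + 16.20 = 155.55
(2) 1.0(101) - 0.7(5) = 101.00 - 3.50 = 97.50
(3) 1.35(101) + 1.75(54) + 0.6(10) = 136.35 + 94.50 + 6.00 = 236.85
(4) 1.35(101) + 0.3(10) + 0.3(54) + 0.7(5) = 136.35 + 3.00 + 16.20 + 3.50 = 159.05
(5) 1.2(101) + 1.5(54) + 0.2(5) = 121.20 + 81.00 + 1.00 = 203.20
The largest value is 236.85 psf from combination 3.

Combination 3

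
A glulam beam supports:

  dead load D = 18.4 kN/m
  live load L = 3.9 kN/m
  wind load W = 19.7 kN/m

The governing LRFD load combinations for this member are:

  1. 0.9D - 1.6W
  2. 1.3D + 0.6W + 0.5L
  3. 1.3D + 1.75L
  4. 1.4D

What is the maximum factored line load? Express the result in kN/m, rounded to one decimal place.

37.7 kN/m

1. 0.9(18.4) - 1.6(19.7) = -15.0
2. 1.3(18.4) + 0.6(19.7) + 0.5(3.9) = 23.9 + 11.8 + 2.0 = 37.7
3. 1.3(18.4) + 1.75(3.9) = 23.9 + 6.8 = 30.7
4. 1.4(18.4) = 25.8
The controlling combination is 2, giving 37.7 kN/m.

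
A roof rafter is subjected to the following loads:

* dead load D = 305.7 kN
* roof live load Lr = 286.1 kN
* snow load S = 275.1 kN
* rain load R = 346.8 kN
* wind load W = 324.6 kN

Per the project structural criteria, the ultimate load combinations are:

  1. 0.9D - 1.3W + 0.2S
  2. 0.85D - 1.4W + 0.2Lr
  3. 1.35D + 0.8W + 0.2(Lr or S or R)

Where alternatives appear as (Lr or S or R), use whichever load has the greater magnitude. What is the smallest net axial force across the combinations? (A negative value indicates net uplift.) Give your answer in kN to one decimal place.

-137.4 kN

(Lr or S or R) → R = 346.8 kN.
1. 0.9(305.7) - 1.3(324.6) + 0.2(275.1) = -91.8
2. 0.85(305.7) - 1.4(324.6) + 0.2(286.1) = 259.8 - 454.4 + 57.2 = -137.4
3. 1.35(305.7) + 0.8(324.6) + 0.2(346.8) = 741.7
Combination 2 gives the minimum: -137.4 kN.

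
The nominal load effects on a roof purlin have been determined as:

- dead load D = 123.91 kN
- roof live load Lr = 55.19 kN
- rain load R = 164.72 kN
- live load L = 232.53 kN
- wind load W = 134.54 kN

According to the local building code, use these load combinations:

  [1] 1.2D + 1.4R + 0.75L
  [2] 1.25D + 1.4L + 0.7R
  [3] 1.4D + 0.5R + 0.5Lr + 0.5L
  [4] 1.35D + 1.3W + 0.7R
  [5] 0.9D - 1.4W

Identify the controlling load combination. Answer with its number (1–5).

Combination 2

[1] 1.2(123.91) + 1.4(164.72) + 0.75(232.53) = 148.69 + 230.61 + 174.40 = 553.70
[2] 1.25(123.91) + 1.4(232.53) + 0.7(164.72) = 154.89 + 325.54 + 115.30 = 595.73
[3] 1.4(123.91) + 0.5(164.72) + 0.5(55.19) + 0.5(232.53) = 399.69
[4] 1.35(123.91) + 1.3(134.54) + 0.7(164.72) = 167.28 + 174.90 + 115.30 = 457.48
[5] 0.9(123.91) - 1.4(134.54) = 111.52 - 188.36 = -76.84
The largest value is 595.73 kN from combination 2.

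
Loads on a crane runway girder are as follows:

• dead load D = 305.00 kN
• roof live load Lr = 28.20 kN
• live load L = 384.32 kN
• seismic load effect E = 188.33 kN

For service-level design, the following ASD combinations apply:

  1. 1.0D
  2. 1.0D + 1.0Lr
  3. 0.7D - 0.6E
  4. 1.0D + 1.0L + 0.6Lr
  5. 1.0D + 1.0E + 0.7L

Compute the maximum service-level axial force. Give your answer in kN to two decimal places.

762.35 kN

1. 1.0(305.00) = 305.00
2. 1.0(305.00) + 1.0(28.20) = 305.00 + 28.20 = 333.20
3. 0.7(305.00) - 0.6(188.33) = 213.50 - 113.00 = 100.50
4. 1.0(305.00) + 1.0(384.32) + 0.6(28.20) = 305.00 + 384.32 + 16.92 = 706.24
5. 1.0(305.00) + 1.0(188.33) + 0.7(384.32) = 305.00 + 188.33 + 269.02 = 762.35
The controlling combination is 5, giving 762.35 kN.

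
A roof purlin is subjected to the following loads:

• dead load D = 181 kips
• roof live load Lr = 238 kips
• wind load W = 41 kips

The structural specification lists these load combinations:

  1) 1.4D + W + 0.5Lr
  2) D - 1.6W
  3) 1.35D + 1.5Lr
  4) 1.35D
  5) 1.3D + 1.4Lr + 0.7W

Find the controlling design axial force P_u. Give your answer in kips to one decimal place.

601.4 kips

1) 1.4(181) + 1.0(41) + 0.5(238) = 253.4 + 41.0 + 119.0 = 413.4
2) 1.0(181) - 1.6(41) = 181.0 - 65.6 = 115.4
3) 1.35(181) + 1.5(238) = 244.4 + 357.0 = 601.4
4) 1.35(181) = 244.4
5) 1.3(181) + 1.4(238) + 0.7(41) = 235.3 + 333.2 + 28.7 = 597.2
Maximum is from combination 3.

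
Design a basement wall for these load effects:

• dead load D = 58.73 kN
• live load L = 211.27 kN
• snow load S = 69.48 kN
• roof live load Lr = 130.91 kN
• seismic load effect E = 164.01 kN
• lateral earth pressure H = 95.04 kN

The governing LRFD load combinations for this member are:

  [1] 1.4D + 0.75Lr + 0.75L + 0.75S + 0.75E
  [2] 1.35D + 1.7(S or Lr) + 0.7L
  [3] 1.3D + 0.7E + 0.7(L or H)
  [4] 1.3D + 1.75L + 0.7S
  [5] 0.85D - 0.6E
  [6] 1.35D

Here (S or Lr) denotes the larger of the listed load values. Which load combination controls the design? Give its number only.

(S or Lr) → Lr = 130.91 kN; (L or H) → L = 211.27 kN.
[1] 1.4(58.73) + 0.75(130.91) + 0.75(211.27) + 0.75(69.48) + 0.75(164.01) = 82.22 + 98.18 + 158.45 + 52.11 + 123.01 = 513.97
[2] 1.35(58.73) + 1.7(130.91) + 0.7(211.27) = 449.72
[3] 1.3(58.73) + 0.7(164.01) + 0.7(211.27) = 76.35 + 114.81 + 147.89 = 339.05
[4] 1.3(58.73) + 1.75(211.27) + 0.7(69.48) = 76.35 + 369.72 + 48.64 = 494.71
[5] 0.85(58.73) - 0.6(164.01) = 49.92 - 98.41 = -48.49
[6] 1.35(58.73) = 79.29
The largest value is 513.97 kN from combination 1.

Combination 1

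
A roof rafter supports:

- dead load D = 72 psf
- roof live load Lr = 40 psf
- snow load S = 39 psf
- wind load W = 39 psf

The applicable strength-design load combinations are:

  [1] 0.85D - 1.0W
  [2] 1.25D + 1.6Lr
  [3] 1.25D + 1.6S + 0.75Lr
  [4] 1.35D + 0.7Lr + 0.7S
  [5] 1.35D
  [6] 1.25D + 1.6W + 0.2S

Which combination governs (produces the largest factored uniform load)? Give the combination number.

Combination 3

[1] 0.85(72) - 1.0(39) = 61.2 - 39.0 = 22.2
[2] 1.25(72) + 1.6(40) = 90.0 + 64.0 = 154.0
[3] 1.25(72) + 1.6(39) + 0.75(40) = 90.0 + 62.4 + 30.0 = 182.4
[4] 1.35(72) + 0.7(40) + 0.7(39) = 97.2 + 28.0 + 27.3 = 152.5
[5] 1.35(72) = 97.2
[6] 1.25(72) + 1.6(39) + 0.2(39) = 90.0 + 62.4 + 7.8 = 160.2
The largest value is 182.4 psf from combination 3.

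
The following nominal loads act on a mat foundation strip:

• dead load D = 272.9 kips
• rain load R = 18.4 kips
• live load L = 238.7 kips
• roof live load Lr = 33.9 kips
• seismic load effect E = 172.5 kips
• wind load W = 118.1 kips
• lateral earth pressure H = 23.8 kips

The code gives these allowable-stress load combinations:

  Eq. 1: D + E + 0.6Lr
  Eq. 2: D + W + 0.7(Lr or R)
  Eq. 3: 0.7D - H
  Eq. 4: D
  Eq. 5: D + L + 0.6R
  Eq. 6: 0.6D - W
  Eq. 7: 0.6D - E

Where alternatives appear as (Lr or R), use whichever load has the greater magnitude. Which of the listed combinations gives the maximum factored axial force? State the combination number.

Combination 5

(Lr or R) → Lr = 33.9 kips.
Eq. 1: 1.0(272.9) + 1.0(172.5) + 0.6(33.9) = 272.9 + 172.5 + 20.3 = 465.7
Eq. 2: 1.0(272.9) + 1.0(118.1) + 0.7(33.9) = 272.9 + 118.1 + 23.7 = 414.7
Eq. 3: 0.7(272.9) - 1.0(23.8) = 191.0 - 23.8 = 167.2
Eq. 4: 1.0(272.9) = 272.9
Eq. 5: 1.0(272.9) + 1.0(238.7) + 0.6(18.4) = 272.9 + 238.7 + 11.0 = 522.6
Eq. 6: 0.6(272.9) - 1.0(118.1) = 163.7 - 118.1 = 45.6
Eq. 7: 0.6(272.9) - 1.0(172.5) = 163.7 - 172.5 = -8.8
The largest value is 522.6 kips from combination 5.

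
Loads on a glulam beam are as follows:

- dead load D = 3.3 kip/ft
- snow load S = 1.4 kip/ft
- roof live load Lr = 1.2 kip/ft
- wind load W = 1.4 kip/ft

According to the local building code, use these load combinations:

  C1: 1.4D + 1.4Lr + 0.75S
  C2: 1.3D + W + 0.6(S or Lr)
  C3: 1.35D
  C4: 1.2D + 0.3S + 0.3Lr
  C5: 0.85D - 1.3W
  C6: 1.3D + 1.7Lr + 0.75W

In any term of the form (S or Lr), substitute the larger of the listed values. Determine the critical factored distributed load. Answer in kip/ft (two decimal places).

(S or Lr) → S = 1.4 kip/ft.
C1: 1.4(3.3) + 1.4(1.2) + 0.75(1.4) = 4.62 + 1.68 + 1.05 = 7.35
C2: 1.3(3.3) + 1.0(1.4) + 0.6(1.4) = 4.29 + 1.40 + 0.84 = 6.53
C3: 1.35(3.3) = 4.46
C4: 1.2(3.3) + 0.3(1.4) + 0.3(1.2) = 3.96 + 0.42 + 0.36 = 4.74
C5: 0.85(3.3) - 1.3(1.4) = 2.81 - 1.82 = 0.99
C6: 1.3(3.3) + 1.7(1.2) + 0.75(1.4) = 4.29 + 2.04 + 1.05 = 7.38
Combination 6 governs: w_u = 7.38 kip/ft.

7.38 kip/ft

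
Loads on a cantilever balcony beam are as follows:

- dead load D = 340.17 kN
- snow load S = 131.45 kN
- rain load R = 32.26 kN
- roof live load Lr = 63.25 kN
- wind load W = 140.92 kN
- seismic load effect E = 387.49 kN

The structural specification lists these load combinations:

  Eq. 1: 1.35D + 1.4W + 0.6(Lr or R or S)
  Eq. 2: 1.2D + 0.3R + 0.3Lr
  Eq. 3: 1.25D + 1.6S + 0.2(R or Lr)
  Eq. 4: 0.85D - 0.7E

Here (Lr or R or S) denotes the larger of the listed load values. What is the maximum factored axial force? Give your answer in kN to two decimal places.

735.39 kN

(Lr or R or S) → S = 131.45 kN; (R or Lr) → Lr = 63.25 kN.
Eq. 1: 1.35(340.17) + 1.4(140.92) + 0.6(131.45) = 735.39
Eq. 2: 1.2(340.17) + 0.3(32.26) + 0.3(63.25) = 436.86
Eq. 3: 1.25(340.17) + 1.6(131.45) + 0.2(63.25) = 648.18
Eq. 4: 0.85(340.17) - 0.7(387.49) = 17.90
Combination 1 governs: N_u = 735.39 kN.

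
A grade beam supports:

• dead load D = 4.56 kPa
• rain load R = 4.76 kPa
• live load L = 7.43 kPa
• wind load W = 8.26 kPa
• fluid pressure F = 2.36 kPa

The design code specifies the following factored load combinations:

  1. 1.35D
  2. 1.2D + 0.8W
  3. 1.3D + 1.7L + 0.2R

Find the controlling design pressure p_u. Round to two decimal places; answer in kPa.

19.51 kPa

1. 1.35(4.56) = 6.16
2. 1.2(4.56) + 0.8(8.26) = 5.47 + 6.61 = 12.08
3. 1.3(4.56) + 1.7(7.43) + 0.2(4.76) = 5.93 + 12.63 + 0.95 = 19.51
Combination 3 governs: p_u = 19.51 kPa.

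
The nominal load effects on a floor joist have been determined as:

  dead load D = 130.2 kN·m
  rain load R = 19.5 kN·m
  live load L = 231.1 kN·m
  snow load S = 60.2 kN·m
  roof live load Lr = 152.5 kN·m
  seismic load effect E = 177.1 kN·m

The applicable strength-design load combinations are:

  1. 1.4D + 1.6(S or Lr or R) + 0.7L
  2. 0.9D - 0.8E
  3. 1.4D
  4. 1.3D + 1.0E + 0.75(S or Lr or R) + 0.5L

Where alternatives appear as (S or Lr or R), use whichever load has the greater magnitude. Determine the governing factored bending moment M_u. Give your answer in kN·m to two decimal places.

(S or Lr or R) → Lr = 152.5 kN·m.
1. 1.4(130.2) + 1.6(152.5) + 0.7(231.1) = 182.28 + 244.00 + 161.77 = 588.05
2. 0.9(130.2) - 0.8(177.1) = 117.18 - 141.68 = -24.50
3. 1.4(130.2) = 182.28
4. 1.3(130.2) + 1.0(177.1) + 0.75(152.5) + 0.5(231.1) = 169.26 + 177.10 + 114.38 + 115.55 = 576.29
The controlling combination is 1, giving 588.05 kN·m.

588.05 kN·m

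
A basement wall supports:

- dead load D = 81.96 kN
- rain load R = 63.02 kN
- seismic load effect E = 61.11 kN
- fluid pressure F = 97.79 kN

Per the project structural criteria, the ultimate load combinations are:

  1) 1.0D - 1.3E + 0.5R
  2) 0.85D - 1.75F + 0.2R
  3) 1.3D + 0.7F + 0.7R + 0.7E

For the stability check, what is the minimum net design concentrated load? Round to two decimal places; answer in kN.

-88.86 kN

1) 1.0(81.96) - 1.3(61.11) + 0.5(63.02) = 81.96 - 79.44 + 31.51 = 34.03
2) 0.85(81.96) - 1.75(97.79) + 0.2(63.02) = 69.67 - 171.13 + 12.60 = -88.86
3) 1.3(81.96) + 0.7(97.79) + 0.7(63.02) + 0.7(61.11) = 106.55 + 68.45 + 44.11 + 42.78 = 261.89
Combination 2 gives the minimum: -88.86 kN.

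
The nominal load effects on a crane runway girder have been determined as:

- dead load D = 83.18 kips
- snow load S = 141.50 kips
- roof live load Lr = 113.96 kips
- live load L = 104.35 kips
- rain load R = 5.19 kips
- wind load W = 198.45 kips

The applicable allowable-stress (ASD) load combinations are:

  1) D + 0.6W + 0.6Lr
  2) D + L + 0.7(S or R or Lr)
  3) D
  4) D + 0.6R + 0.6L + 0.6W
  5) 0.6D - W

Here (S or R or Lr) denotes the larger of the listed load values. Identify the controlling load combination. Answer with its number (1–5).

(S or R or Lr) → S = 141.50 kips.
1) 1.0(83.18) + 0.6(198.45) + 0.6(113.96) = 83.18 + 119.07 + 68.38 = 270.63
2) 1.0(83.18) + 1.0(104.35) + 0.7(141.50) = 83.18 + 104.35 + 99.05 = 286.58
3) 1.0(83.18) = 83.18
4) 1.0(83.18) + 0.6(5.19) + 0.6(104.35) + 0.6(198.45) = 83.18 + 3.11 + 62.61 + 119.07 = 267.97
5) 0.6(83.18) - 1.0(198.45) = 49.91 - 198.45 = -148.54
The largest value is 286.58 kips from combination 2.

Combination 2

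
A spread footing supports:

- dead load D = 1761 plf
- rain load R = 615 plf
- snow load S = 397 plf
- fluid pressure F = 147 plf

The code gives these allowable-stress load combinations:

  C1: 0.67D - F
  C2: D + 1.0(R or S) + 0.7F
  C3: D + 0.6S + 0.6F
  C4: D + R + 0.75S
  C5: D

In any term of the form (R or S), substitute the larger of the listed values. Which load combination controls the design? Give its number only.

(R or S) → R = 615 plf.
C1: 0.67(1761) - 1.0(147) = 1179.87 - 147.00 = 1032.87
C2: 1.0(1761) + 1.0(615) + 0.7(147) = 1761.00 + 615.00 + 102.90 = 2478.90
C3: 1.0(1761) + 0.6(397) + 0.6(147) = 1761.00 + 238.20 + 88.20 = 2087.40
C4: 1.0(1761) + 1.0(615) + 0.75(397) = 1761.00 + 615.00 + 297.75 = 2673.75
C5: 1.0(1761) = 1761.00
The largest value is 2673.75 plf from combination 4.

Combination 4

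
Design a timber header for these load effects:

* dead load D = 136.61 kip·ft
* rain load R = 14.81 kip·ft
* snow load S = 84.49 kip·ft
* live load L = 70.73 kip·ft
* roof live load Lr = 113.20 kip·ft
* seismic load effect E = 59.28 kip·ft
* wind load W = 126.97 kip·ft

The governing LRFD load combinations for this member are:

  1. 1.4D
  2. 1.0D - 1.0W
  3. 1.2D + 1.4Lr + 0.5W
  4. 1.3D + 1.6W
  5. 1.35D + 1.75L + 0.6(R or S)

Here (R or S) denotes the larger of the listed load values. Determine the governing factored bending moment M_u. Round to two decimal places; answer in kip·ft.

(R or S) → S = 84.49 kip·ft.
1. 1.4(136.61) = 191.25
2. 1.0(136.61) - 1.0(126.97) = 9.64
3. 1.2(136.61) + 1.4(113.20) + 0.5(126.97) = 385.90
4. 1.3(136.61) + 1.6(126.97) = 380.75
5. 1.35(136.61) + 1.75(70.73) + 0.6(84.49) = 358.90
The controlling combination is 3, giving 385.90 kip·ft.

385.90 kip·ft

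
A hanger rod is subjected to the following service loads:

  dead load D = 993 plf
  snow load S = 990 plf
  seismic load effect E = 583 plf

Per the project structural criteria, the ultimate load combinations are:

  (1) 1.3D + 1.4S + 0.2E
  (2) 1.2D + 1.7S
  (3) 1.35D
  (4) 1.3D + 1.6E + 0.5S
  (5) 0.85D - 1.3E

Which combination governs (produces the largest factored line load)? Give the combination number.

Combination 2

(1) 1.3(993) + 1.4(990) + 0.2(583) = 2793.5
(2) 1.2(993) + 1.7(990) = 2874.6
(3) 1.35(993) = 1340.6
(4) 1.3(993) + 1.6(583) + 0.5(990) = 2718.7
(5) 0.85(993) - 1.3(583) = 86.2
The largest value is 2874.6 plf from combination 2.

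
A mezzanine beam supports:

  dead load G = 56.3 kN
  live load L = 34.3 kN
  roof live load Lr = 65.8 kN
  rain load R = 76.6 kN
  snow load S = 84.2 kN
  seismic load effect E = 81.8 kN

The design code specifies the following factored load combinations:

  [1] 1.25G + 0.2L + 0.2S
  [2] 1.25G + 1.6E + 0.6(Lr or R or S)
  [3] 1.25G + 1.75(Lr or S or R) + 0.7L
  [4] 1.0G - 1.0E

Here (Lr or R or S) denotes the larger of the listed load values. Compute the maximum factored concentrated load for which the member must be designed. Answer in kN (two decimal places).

251.78 kN

(Lr or R or S) → S = 84.2 kN; (Lr or S or R) → S = 84.2 kN.
[1] 1.25(56.3) + 0.2(34.3) + 0.2(84.2) = 70.38 + 6.86 + 16.84 = 94.08
[2] 1.25(56.3) + 1.6(81.8) + 0.6(84.2) = 70.38 + 130.88 + 50.52 = 251.78
[3] 1.25(56.3) + 1.75(84.2) + 0.7(34.3) = 70.38 + 147.35 + 24.01 = 241.74
[4] 1.0(56.3) - 1.0(81.8) = 56.30 - 81.80 = -25.50
The controlling combination is 2, giving 251.78 kN.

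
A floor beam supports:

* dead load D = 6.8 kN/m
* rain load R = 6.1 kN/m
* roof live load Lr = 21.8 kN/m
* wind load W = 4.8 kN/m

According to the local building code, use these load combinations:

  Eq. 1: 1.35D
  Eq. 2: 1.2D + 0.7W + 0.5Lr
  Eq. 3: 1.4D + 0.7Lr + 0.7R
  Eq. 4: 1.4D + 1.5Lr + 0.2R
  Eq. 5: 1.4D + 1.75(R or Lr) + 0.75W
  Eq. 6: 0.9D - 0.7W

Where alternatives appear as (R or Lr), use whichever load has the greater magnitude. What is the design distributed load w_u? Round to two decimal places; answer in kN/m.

(R or Lr) → Lr = 21.8 kN/m.
Eq. 1: 1.35(6.8) = 9.18
Eq. 2: 1.2(6.8) + 0.7(4.8) + 0.5(21.8) = 8.16 + 3.36 + 10.90 = 22.42
Eq. 3: 1.4(6.8) + 0.7(21.8) + 0.7(6.1) = 9.52 + 15.26 + 4.27 = 29.05
Eq. 4: 1.4(6.8) + 1.5(21.8) + 0.2(6.1) = 9.52 + 32.70 + 1.22 = 43.44
Eq. 5: 1.4(6.8) + 1.75(21.8) + 0.75(4.8) = 9.52 + 38.15 + 3.60 = 51.27
Eq. 6: 0.9(6.8) - 0.7(4.8) = 6.12 - 3.36 = 2.76
Maximum is from combination 5.

51.27 kN/m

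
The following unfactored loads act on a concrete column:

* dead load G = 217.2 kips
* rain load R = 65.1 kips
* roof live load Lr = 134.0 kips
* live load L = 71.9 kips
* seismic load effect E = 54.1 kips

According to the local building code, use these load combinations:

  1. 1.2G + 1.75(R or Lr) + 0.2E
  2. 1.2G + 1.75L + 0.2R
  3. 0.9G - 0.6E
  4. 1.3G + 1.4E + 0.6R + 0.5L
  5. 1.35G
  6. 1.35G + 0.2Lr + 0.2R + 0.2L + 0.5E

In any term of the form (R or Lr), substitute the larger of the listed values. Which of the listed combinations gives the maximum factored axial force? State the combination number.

Combination 1

(R or Lr) → Lr = 134.0 kips.
1. 1.2(217.2) + 1.75(134.0) + 0.2(54.1) = 260.64 + 234.50 + 10.82 = 505.96
2. 1.2(217.2) + 1.75(71.9) + 0.2(65.1) = 260.64 + 125.83 + 13.02 = 399.49
3. 0.9(217.2) - 0.6(54.1) = 195.48 - 32.46 = 163.02
4. 1.3(217.2) + 1.4(54.1) + 0.6(65.1) + 0.5(71.9) = 282.36 + 75.74 + 39.06 + 35.95 = 433.11
5. 1.35(217.2) = 293.22
6. 1.35(217.2) + 0.2(134.0) + 0.2(65.1) + 0.2(71.9) + 0.5(54.1) = 293.22 + 26.80 + 13.02 + 14.38 + 27.05 = 374.47
The largest value is 505.96 kips from combination 1.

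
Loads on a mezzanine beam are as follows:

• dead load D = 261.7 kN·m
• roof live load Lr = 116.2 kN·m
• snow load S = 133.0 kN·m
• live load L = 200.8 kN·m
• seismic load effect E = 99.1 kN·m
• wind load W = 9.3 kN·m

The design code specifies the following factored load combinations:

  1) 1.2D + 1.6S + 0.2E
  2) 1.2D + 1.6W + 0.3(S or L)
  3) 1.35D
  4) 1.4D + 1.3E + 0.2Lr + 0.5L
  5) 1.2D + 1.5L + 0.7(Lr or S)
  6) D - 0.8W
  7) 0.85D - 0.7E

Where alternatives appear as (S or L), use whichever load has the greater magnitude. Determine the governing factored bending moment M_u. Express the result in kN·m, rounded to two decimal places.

(S or L) → L = 200.8 kN·m; (Lr or S) → S = 133.0 kN·m.
1) 1.2(261.7) + 1.6(133.0) + 0.2(99.1) = 546.66
2) 1.2(261.7) + 1.6(9.3) + 0.3(200.8) = 389.16
3) 1.35(261.7) = 353.30
4) 1.4(261.7) + 1.3(99.1) + 0.2(116.2) + 0.5(200.8) = 618.85
5) 1.2(261.7) + 1.5(200.8) + 0.7(133.0) = 708.34
6) 1.0(261.7) - 0.8(9.3) = 254.26
7) 0.85(261.7) - 0.7(99.1) = 153.08
Maximum is from combination 5.

708.34 kN·m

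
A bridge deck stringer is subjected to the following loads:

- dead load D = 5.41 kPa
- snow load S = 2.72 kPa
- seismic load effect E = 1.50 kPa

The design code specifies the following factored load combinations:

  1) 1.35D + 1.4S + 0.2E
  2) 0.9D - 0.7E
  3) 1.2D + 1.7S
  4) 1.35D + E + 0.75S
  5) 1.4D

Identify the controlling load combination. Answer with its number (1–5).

Combination 1

1) 1.35(5.41) + 1.4(2.72) + 0.2(1.50) = 7.30 + 3.81 + 0.30 = 11.41
2) 0.9(5.41) - 0.7(1.50) = 4.87 - 1.05 = 3.82
3) 1.2(5.41) + 1.7(2.72) = 11.12
4) 1.35(5.41) + 1.0(1.50) + 0.75(2.72) = 7.30 + 1.50 + 2.04 = 10.84
5) 1.4(5.41) = 7.57
The largest value is 11.41 kPa from combination 1.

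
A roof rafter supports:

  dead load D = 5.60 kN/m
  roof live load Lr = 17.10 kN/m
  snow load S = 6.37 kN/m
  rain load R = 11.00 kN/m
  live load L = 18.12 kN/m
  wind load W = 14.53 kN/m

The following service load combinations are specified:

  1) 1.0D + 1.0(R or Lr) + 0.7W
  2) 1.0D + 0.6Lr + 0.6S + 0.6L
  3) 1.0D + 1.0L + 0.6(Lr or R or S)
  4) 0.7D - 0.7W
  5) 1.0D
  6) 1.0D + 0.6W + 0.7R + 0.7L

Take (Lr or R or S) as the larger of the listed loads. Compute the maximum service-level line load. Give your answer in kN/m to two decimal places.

34.70 kN/m

(R or Lr) → Lr = 17.10 kN/m; (Lr or R or S) → Lr = 17.10 kN/m.
1) 1.0(5.60) + 1.0(17.10) + 0.7(14.53) = 5.60 + 17.10 + 10.17 = 32.87
2) 1.0(5.60) + 0.6(17.10) + 0.6(6.37) + 0.6(18.12) = 5.60 + 10.26 + 3.82 + 10.87 = 30.55
3) 1.0(5.60) + 1.0(18.12) + 0.6(17.10) = 5.60 + 18.12 + 10.26 = 33.98
4) 0.7(5.60) - 0.7(14.53) = 3.92 - 10.17 = -6.25
5) 1.0(5.60) = 5.60
6) 1.0(5.60) + 0.6(14.53) + 0.7(11.00) + 0.7(18.12) = 5.60 + 8.72 + 7.70 + 12.68 = 34.70
The controlling combination is 6, giving 34.70 kN/m.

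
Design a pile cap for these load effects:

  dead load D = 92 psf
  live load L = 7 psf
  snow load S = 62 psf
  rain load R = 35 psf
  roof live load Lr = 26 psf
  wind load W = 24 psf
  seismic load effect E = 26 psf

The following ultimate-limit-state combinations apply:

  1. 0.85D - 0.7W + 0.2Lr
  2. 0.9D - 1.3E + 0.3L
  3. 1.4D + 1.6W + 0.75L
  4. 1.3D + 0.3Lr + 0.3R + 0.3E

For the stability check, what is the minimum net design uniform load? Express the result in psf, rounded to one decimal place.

51.1 psf

1. 0.85(92) - 0.7(24) + 0.2(26) = 78.2 - 16.8 + 5.2 = 66.6
2. 0.9(92) - 1.3(26) + 0.3(7) = 82.8 - 33.8 + 2.1 = 51.1
3. 1.4(92) + 1.6(24) + 0.75(7) = 128.8 + 38.4 + 5.3 = 172.5
4. 1.3(92) + 0.3(26) + 0.3(35) + 0.3(26) = 119.6 + 7.8 + 10.5 + 7.8 = 145.7
Combination 2 gives the minimum: 51.1 psf.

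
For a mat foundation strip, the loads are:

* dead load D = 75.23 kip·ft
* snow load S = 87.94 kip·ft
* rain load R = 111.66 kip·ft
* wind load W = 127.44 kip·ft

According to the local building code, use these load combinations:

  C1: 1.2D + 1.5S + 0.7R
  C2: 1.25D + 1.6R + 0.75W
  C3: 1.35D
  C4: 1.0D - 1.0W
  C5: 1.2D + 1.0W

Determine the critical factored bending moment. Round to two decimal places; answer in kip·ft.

368.27 kip·ft

C1: 1.2(75.23) + 1.5(87.94) + 0.7(111.66) = 90.28 + 131.91 + 78.16 = 300.35
C2: 1.25(75.23) + 1.6(111.66) + 0.75(127.44) = 368.27
C3: 1.35(75.23) = 101.56
C4: 1.0(75.23) - 1.0(127.44) = 75.23 - 127.44 = -52.21
C5: 1.2(75.23) + 1.0(127.44) = 90.28 + 127.44 = 217.72
The controlling combination is 2, giving 368.27 kip·ft.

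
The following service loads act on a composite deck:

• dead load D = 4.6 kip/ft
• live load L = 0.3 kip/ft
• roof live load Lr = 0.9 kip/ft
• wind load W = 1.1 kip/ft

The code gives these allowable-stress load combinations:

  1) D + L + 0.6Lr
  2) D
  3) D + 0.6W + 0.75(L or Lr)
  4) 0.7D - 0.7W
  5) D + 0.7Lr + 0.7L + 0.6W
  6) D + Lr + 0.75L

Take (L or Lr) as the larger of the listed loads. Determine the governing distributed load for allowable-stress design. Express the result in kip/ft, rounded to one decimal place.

6.1 kip/ft

(L or Lr) → Lr = 0.9 kip/ft.
1) 1.0(4.6) + 1.0(0.3) + 0.6(0.9) = 5.4
2) 1.0(4.6) = 4.6
3) 1.0(4.6) + 0.6(1.1) + 0.75(0.9) = 5.9
4) 0.7(4.6) - 0.7(1.1) = 2.5
5) 1.0(4.6) + 0.7(0.9) + 0.7(0.3) + 0.6(1.1) = 6.1
6) 1.0(4.6) + 1.0(0.9) + 0.75(0.3) = 5.7
Maximum is from combination 5.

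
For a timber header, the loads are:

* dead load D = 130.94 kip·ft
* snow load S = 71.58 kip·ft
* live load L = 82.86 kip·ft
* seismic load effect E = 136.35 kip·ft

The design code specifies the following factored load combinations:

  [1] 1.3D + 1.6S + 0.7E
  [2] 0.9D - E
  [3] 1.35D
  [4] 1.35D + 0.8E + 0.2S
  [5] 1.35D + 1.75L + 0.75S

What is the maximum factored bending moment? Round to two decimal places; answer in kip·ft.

380.20 kip·ft

[1] 1.3(130.94) + 1.6(71.58) + 0.7(136.35) = 170.22 + 114.53 + 95.45 = 380.20
[2] 0.9(130.94) - 1.0(136.35) = 117.85 - 136.35 = -18.50
[3] 1.35(130.94) = 176.77
[4] 1.35(130.94) + 0.8(136.35) + 0.2(71.58) = 176.77 + 109.08 + 14.32 = 300.17
[5] 1.35(130.94) + 1.75(82.86) + 0.75(71.58) = 375.46
Combination 1 governs: M_u = 380.20 kip·ft.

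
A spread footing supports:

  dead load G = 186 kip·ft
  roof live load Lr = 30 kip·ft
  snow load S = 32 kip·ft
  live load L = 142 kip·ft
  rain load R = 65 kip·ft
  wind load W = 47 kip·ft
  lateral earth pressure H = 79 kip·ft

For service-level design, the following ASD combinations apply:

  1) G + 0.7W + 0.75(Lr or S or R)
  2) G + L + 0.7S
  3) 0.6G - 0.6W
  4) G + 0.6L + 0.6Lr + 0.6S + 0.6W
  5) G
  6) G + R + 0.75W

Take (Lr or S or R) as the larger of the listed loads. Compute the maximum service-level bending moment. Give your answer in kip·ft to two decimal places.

(Lr or S or R) → R = 65 kip·ft.
1) 1.0(186) + 0.7(47) + 0.75(65) = 186.00 + 32.90 + 48.75 = 267.65
2) 1.0(186) + 1.0(142) + 0.7(32) = 186.00 + 142.00 + 22.40 = 350.40
3) 0.6(186) - 0.6(47) = 111.60 - 28.20 = 83.40
4) 1.0(186) + 0.6(142) + 0.6(30) + 0.6(32) + 0.6(47) = 186.00 + 85.20 + 18.00 + 19.20 + 28.20 = 336.60
5) 1.0(186) = 186.00
6) 1.0(186) + 1.0(65) + 0.75(47) = 186.00 + 65.00 + 35.25 = 286.25
The controlling combination is 2, giving 350.40 kip·ft.

350.40 kip·ft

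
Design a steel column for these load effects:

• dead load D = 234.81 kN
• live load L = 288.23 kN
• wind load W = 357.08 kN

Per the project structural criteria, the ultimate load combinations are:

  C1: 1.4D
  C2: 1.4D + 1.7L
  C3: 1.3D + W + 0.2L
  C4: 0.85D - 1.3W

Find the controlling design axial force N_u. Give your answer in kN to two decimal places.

C1: 1.4(234.81) = 328.73
C2: 1.4(234.81) + 1.7(288.23) = 818.73
C3: 1.3(234.81) + 1.0(357.08) + 0.2(288.23) = 305.25 + 357.08 + 57.65 = 719.98
C4: 0.85(234.81) - 1.3(357.08) = -264.62
Maximum is from combination 2.

818.73 kN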